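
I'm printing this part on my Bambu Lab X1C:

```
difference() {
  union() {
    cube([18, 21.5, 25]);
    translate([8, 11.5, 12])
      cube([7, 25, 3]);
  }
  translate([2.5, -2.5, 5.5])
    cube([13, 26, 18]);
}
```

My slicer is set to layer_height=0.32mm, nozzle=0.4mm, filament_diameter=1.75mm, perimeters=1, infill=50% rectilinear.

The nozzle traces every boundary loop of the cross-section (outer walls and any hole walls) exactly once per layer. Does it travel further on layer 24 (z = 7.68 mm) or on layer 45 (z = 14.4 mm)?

Layer 24 (z = 7.68): the 18×21.5 cube contributes its full rectangle (perimeter 79.00 mm); the cube at (8, 11.5) is absent (z outside [12, 15]); Taking the union: only the 18×21.5 cube is present, so the union is just that shape — boundary = 79.00 mm; the cube at (2.5, -2.5) (footprint 13×26) is included at this height (perimeter 78.00 mm); Subtracting the remaining from the first: starting from the result so far, the 13×26 cube at (2.5, -2.5) partially overlaps it — only the 279.50 mm² overlap (of its 338.00 mm²) is removed, clipping the outline — boundary = 96.00 mm. So its perimeter = 96.00 mm. Layer 45 (z = 14.4): the 18×21.5 cube contributes its full rectangle (perimeter 79.00 mm); the cube at (8, 11.5) is present — its section is the full 7×25 rectangle (perimeter 64.00 mm); Taking the union: the regions partially overlap (shared area 70.00 mm²), so the edge portions inside another operand are dropped and the merged outline is re-measured after clipping — boundary = 109.00 mm; the cube at (2.5, -2.5) is present — its section is the full 13×26 rectangle (perimeter 78.00 mm); Subtracting the remaining from the first: starting from that combined region, the 13×26 cube at (2.5, -2.5) partially overlaps it — only the 293.50 mm² overlap (of its 338.00 mm²) is removed, clipping the outline — boundary = 136.00 mm. So its perimeter = 136.00 mm. Layer 45 is larger (136.00 vs 96.00 mm).

layer 45 (z = 14.4 mm)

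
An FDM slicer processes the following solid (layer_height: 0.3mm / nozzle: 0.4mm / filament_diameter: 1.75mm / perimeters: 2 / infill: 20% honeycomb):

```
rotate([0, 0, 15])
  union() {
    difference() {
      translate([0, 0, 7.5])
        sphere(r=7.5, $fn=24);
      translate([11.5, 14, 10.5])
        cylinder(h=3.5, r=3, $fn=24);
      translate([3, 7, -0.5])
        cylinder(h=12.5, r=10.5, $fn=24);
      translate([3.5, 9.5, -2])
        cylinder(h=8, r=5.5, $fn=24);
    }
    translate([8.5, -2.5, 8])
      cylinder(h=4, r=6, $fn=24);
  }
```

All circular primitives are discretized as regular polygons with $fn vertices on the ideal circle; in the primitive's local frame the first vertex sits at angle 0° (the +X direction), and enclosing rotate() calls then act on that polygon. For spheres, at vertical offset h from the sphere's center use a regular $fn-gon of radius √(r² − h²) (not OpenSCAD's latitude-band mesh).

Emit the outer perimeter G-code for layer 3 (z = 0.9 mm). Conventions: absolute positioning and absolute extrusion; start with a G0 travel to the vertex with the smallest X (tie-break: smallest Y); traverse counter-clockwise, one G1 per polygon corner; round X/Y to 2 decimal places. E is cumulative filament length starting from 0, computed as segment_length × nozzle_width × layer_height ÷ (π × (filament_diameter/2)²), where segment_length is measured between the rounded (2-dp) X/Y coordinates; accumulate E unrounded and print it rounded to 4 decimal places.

At z = 0.9 mm: the r=7.5 sphere slices to a regular 24-gon of circumradius 3.562 (√(r²−h²) with h=6.6 from center); the cylinder at (11.5, 14) does not reach this height (z outside [10.5, 14]); the r=10.5 cylinder at (3, 7) gives a regular 24-gon of circumradius 10.5 (constant along its height); the r=5.5 cylinder at (3.5, 9.5) gives a regular 24-gon of circumradius 5.5 (constant along its height); Taking the first minus the rest: starting from the r=7.5 sphere, the r=10.5 cylinder at (3, 7) partially overlaps it — only the 36.94 mm² overlap (of its 342.42 mm²) is removed, clipping the outline; the r=5.5 cylinder at (3.5, 9.5) misses the remaining region (no effect) — 1 connected region; the cylinder at (8.5, -2.5) does not reach this height (z outside [8, 12]); Combining (union): only the result so far is present, so the union is just that shape — 1 connected region; (whole slice rotated 15° about Z — lengths, areas and connectivity unchanged). The outline is a single polygon with 10 vertices. Extrusion per mm of travel: 0.4 × 0.3 / (π × 0.875²) = 0.049890. Accumulating E over each segment gives final E = 0.5329.

G0 X-2.84 Y-2.11 Z0.90
G1 X-2.52 Y-2.52 E0.0259
G1 X-1.78 Y-3.09 E0.0725
G1 X-0.92 Y-3.44 E0.1189
G1 X0.00 Y-3.56 E0.1652
G1 X0.92 Y-3.44 E0.2114
G1 X1.78 Y-3.09 E0.2578
G1 X2.12 Y-2.83 E0.2791
G1 X1.09 Y-2.96 E0.3309
G1 X-1.63 Y-2.60 E0.4678
G1 X-2.84 Y-2.11 E0.5329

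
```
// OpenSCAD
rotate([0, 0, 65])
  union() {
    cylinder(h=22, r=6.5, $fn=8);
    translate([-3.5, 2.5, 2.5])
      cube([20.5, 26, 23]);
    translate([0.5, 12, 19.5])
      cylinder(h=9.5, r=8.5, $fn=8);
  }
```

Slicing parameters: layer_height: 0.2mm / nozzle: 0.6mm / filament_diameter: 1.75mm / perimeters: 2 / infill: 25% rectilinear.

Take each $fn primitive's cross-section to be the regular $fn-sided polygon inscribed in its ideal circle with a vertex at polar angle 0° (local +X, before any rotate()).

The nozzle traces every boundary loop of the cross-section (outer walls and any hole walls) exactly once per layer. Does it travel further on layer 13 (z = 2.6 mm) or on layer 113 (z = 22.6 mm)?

layer 13 (z = 2.6 mm)

Layer 13 (z = 2.6): the cylinder: section is a regular 8-gon, circumradius r=6.5 (perimeter = 2·8·6.500·sin(180°/8) = 39.80 mm); the 20.5×26 cube at (-3.5, 2.5) contributes its full rectangle (perimeter 93.00 mm); the cylinder at (0.5, 12) is absent (z outside [19.5, 29]); Combining (union): the regions partially overlap (shared area 26.38 mm²), so the edge portions inside another operand are dropped and the merged outline is re-measured after clipping — boundary = 110.25 mm; (whole slice rotated 65° about Z — lengths, areas and connectivity unchanged). So its perimeter = 110.25 mm. Layer 113 (z = 22.6): the cylinder does not reach this height (z outside [0, 22]); the cube at (-3.5, 2.5) (footprint 20.5×26) is included at this height (perimeter 93.00 mm); the r=8.5 cylinder at (0.5, 12) contributes a regular 8-gon of circumradius 8.5 (perimeter = 2·8·8.500·sin(180°/8) = 52.04 mm); Taking the union: the regions partially overlap (shared area 163.55 mm²), so the edge portions inside another operand are dropped and the merged outline is re-measured after clipping — boundary = 96.68 mm; (whole slice rotated 65° about Z — lengths, areas and connectivity unchanged). So its perimeter = 96.68 mm. Layer 13 is larger (110.25 vs 96.68 mm).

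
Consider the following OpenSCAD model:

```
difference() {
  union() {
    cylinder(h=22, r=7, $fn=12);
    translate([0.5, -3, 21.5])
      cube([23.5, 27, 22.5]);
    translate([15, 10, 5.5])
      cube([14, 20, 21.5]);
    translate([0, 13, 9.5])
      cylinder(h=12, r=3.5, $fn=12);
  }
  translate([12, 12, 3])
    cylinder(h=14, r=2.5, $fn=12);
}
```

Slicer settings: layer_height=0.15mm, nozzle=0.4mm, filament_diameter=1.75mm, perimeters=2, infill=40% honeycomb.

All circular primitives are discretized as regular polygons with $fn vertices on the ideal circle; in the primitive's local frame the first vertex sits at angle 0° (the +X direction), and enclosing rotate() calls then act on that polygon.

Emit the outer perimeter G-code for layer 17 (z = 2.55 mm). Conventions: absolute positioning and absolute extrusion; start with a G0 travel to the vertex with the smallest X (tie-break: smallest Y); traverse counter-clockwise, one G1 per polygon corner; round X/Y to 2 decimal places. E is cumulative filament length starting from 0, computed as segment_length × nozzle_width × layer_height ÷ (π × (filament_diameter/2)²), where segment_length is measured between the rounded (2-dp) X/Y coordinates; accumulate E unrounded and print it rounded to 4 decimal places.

G0 X-7.00 Y0.00 Z2.55
G1 X-6.06 Y-3.50 E0.0904
G1 X-3.50 Y-6.06 E0.1807
G1 X0.00 Y-7.00 E0.2711
G1 X3.50 Y-6.06 E0.3615
G1 X6.06 Y-3.50 E0.4518
G1 X7.00 Y0.00 E0.5422
G1 X6.06 Y3.50 E0.6326
G1 X3.50 Y6.06 E0.7229
G1 X0.00 Y7.00 E0.8133
G1 X-3.50 Y6.06 E0.9037
G1 X-6.06 Y3.50 E0.9941
G1 X-7.00 Y0.00 E1.0845

At z = 2.55 mm: the cylinder: section is a regular 12-gon, circumradius r=7; the cube at (0.5, -3) is absent (z outside [21.5, 44]); the cube at (15, 10) does not reach this height (z outside [5.5, 27]); the cylinder at (0, 13) is not intersected at this z (z outside [9.5, 21.5]); Merging all regions: only the r=7 cylinder is present, so the union is just that shape — 1 connected region; the cylinder at (12, 12) is absent (z outside [3, 17]); Subtracting the remaining from the first: none of the subtracted shapes is present at this height, so the result so far is unchanged — 1 connected region. The outline is a single polygon with 12 vertices. Extrusion per mm of travel: 0.4 × 0.15 / (π × 0.875²) = 0.024945. Accumulating E over each segment gives final E = 1.0845.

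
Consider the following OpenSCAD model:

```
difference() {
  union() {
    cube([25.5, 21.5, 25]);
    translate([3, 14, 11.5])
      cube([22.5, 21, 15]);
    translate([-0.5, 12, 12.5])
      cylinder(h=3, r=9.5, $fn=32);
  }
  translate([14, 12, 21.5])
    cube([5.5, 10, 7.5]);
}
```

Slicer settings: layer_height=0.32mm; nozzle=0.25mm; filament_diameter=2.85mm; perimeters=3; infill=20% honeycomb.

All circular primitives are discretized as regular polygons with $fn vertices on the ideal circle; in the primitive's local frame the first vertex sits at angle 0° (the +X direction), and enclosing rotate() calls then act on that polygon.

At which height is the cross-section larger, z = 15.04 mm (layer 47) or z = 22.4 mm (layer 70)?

Layer 47 (z = 15.04): the cube (footprint 25.5×21.5) is included at this height (area 548.25 mm²); the 22.5×21 cube at (3, 14) contributes its full rectangle (area 472.50 mm²); the r=9.5 cylinder at (-0.5, 12) contributes a regular 32-gon of circumradius 9.5 (area = (32/2)·9.500²·sin(360°/32) = 281.71 mm²); Combining (union): the regions partially overlap — summed areas 1302.46 mm² minus the doubly-counted overlap 300.13 mm² gives 1002.33 mm² — area = 1002.33 mm²; the cube at (14, 12) is absent (z outside [21.5, 29]); Subtracting the remaining from the first: none of the subtracted shapes is present at this height, so the result so far is unchanged — area = 1002.33 mm². So its area = 1002.33 mm². Layer 70 (z = 22.4): the cube is present — its section is the full 25.5×21.5 rectangle (area 548.25 mm²); the cube at (3, 14) is present — its section is the full 22.5×21 rectangle (area 472.50 mm²); the cylinder at (-0.5, 12) is not intersected at this z (z outside [12.5, 15.5]); Combining (union): the regions partially overlap — summed areas 1020.75 mm² minus the doubly-counted overlap 168.75 mm² gives 852.00 mm² — area = 852.00 mm²; the cube at (14, 12) (footprint 5.5×10) is included at this height (area 55.00 mm²); Taking the first minus the rest: starting from the result so far (852.00 mm²), the 5.5×10 cube at (14, 12) lies wholly inside it (removes its full 55.00 mm² and its 31.00 mm outline becomes a hole wall) — area = 797.00 mm². So its area = 797.00 mm². Layer 47 is larger (1002.33 vs 797.00 mm²).

layer 47 (z = 15.04 mm)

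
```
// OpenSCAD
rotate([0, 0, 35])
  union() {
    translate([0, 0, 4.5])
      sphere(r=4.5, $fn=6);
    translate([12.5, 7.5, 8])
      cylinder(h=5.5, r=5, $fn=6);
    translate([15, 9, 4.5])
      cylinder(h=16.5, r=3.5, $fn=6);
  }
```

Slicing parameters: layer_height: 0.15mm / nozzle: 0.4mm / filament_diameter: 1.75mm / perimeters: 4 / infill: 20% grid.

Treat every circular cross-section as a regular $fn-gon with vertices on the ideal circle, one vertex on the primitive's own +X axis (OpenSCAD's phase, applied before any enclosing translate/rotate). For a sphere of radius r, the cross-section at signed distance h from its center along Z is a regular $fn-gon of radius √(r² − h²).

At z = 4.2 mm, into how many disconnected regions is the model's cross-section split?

At z = 4.2 mm: the r=4.5 sphere slices to a regular 6-gon of circumradius 4.490 (√(r²−h²) with h=0.3 from center); the cylinder at (12.5, 7.5) is absent (z outside [8, 13.5]); the cylinder at (15, 9) does not reach this height (z outside [4.5, 21]); Merging all regions: only the r=4.5 sphere is present, so the union is just that shape — 1 connected region; (rotated 35° about Z; rotation is an isometry so areas/perimeters/island counts are preserved). The result has 1 disconnected region.

1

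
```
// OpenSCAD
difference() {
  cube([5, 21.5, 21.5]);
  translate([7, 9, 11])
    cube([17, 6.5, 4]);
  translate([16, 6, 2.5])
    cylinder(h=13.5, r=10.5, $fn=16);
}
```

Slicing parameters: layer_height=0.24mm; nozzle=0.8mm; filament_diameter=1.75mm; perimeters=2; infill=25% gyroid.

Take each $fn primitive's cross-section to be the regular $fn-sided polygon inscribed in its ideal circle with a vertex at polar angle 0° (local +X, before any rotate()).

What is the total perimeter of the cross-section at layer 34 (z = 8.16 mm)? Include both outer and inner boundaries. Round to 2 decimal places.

At z = 8.16 mm: the cube is present — its section is the full 5×21.5 rectangle (perimeter 53.00 mm); the cube at (7, 9) does not reach this height (z outside [11, 15]); the cylinder at (16, 6): section is a regular 16-gon, circumradius r=10.5 (perimeter = 2·16·10.500·sin(180°/16) = 65.55 mm); After the difference (first − rest): starting from the 5×21.5 cube, the r=10.5 cylinder at (16, 6) misses the remaining region (no effect) — boundary = 53.00 mm. Overall, the cross-section is a single solid region. Total boundary length (outer) = 53.00 mm.

53.00 mm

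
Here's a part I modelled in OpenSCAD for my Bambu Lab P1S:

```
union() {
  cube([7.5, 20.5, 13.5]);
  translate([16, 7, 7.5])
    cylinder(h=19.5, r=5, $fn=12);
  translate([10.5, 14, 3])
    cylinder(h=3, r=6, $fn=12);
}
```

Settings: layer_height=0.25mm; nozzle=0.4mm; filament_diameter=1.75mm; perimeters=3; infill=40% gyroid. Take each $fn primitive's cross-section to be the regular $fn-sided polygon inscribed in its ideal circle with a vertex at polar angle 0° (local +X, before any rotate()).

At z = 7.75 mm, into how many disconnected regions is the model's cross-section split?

2

At z = 7.75 mm: the 7.5×20.5 cube contributes its full rectangle; the cylinder at (16, 7): section is a regular 12-gon, circumradius r=5; the cylinder at (10.5, 14) does not reach this height (z outside [3, 6]); Combining (union): the 2 present regions are separate (no shared area or edge), so areas and boundary lengths simply add and each stays a separate island — 2 connected regions. The result has 2 disconnected regions.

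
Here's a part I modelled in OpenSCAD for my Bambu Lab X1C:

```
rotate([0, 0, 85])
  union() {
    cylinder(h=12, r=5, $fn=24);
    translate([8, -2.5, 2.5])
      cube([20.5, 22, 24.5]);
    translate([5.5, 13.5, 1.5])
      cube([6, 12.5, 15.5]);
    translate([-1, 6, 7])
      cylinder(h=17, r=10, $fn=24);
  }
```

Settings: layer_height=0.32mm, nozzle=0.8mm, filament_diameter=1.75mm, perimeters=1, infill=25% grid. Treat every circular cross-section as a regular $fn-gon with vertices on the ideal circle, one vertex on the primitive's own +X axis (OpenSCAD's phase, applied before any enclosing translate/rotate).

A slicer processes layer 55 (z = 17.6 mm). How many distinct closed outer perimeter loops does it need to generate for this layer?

At z = 17.6 mm: the cylinder does not reach this height (z outside [0, 12]); the 20.5×22 cube at (8, -2.5) contributes its full rectangle; the cube at (5.5, 13.5) is not intersected at this z (z outside [1.5, 17]); the r=10 cylinder at (-1, 6) gives a regular 24-gon of circumradius 10 (constant along its height); Taking the union: the regions partially overlap (shared area 5.34 mm²), so overlapping operands fuse into one piece — 1 connected region; (rotated 85° about Z; rotation is an isometry so areas/perimeters/island counts are preserved). The result has 1 disconnected region.

1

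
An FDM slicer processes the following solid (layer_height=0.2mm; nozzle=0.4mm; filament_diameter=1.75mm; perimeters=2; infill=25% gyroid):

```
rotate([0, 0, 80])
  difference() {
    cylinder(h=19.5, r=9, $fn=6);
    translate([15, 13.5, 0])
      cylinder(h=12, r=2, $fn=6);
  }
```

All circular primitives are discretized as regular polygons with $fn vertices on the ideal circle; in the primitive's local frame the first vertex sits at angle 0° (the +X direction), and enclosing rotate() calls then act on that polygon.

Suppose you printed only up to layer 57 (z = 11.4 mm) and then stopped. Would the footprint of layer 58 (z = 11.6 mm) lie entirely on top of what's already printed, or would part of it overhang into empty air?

entirely on top

Compare the two slices. At z = 11.4: the cylinder: section is a regular 6-gon, circumradius r=9 (area = (6/2)·9.000²·sin(360°/6) = 210.44 mm²); the r=2 cylinder at (15, 13.5) gives a regular 6-gon of circumradius 2 (constant along its height) (area = (6/2)·2.000²·sin(360°/6) = 10.39 mm²); After the difference (first − rest): starting from the r=9 cylinder (210.44 mm²), the r=2 cylinder at (15, 13.5) misses the remaining region (no effect) — area = 210.44 mm²; (whole slice rotated 80° about Z — lengths, areas and connectivity unchanged). At z = 11.6: the cylinder: section is a regular 6-gon, circumradius r=9 (area = (6/2)·9.000²·sin(360°/6) = 210.44 mm²); the cylinder at (15, 13.5): section is a regular 6-gon, circumradius r=2 (area = (6/2)·2.000²·sin(360°/6) = 10.39 mm²); Subtracting the remaining from the first: starting from the r=9 cylinder (210.44 mm²), the r=2 cylinder at (15, 13.5) misses the remaining region (no effect) — area = 210.44 mm²; (rotated 80° about Z; rotation is an isometry so areas/perimeters/island counts are preserved). Checking containment: the cross-section at z = 11.6 is a subset of the cross-section at z = 11.4.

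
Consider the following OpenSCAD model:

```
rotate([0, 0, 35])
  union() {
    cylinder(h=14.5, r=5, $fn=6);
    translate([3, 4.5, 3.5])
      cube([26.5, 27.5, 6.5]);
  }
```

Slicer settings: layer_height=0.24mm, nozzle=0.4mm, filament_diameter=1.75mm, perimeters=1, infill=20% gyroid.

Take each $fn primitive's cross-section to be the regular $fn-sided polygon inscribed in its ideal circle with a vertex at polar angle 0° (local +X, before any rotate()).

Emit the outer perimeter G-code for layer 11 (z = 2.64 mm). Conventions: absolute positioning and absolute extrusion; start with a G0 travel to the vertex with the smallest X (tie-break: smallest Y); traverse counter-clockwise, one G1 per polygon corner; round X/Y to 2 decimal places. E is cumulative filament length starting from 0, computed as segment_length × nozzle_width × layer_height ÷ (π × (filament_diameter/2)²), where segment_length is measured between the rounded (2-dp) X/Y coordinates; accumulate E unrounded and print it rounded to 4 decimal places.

At z = 2.64 mm: the r=5 cylinder contributes a regular 6-gon of circumradius 5; the cube at (3, 4.5) is absent (z outside [3.5, 10]); Combining (union): only the r=5 cylinder is present, so the union is just that shape — 1 connected region; (rotated 35° about Z; rotation is an isometry so areas/perimeters/island counts are preserved). The outline is a single polygon with 6 vertices. Extrusion per mm of travel: 0.4 × 0.24 / (π × 0.875²) = 0.039912. Accumulating E over each segment gives final E = 1.1975.

G0 X-4.53 Y2.11 Z2.64
G1 X-4.10 Y-2.87 E0.1995
G1 X0.44 Y-4.98 E0.3993
G1 X4.53 Y-2.11 E0.5987
G1 X4.10 Y2.87 E0.7982
G1 X-0.44 Y4.98 E0.9981
G1 X-4.53 Y2.11 E1.1975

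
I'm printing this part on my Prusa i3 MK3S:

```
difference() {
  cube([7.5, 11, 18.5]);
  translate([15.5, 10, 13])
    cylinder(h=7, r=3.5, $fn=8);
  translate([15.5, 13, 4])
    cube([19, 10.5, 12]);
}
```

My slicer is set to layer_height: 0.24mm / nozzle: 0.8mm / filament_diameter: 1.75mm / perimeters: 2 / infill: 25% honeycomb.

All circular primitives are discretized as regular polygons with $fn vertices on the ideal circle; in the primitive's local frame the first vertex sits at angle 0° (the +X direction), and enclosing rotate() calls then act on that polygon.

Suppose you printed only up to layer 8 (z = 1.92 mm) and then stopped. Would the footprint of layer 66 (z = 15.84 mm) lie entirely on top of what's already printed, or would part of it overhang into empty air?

entirely on top

Compare the two slices. At z = 1.92: the cube is present — its section is the full 7.5×11 rectangle (area 82.50 mm²); the cylinder at (15.5, 10) is absent (z outside [13, 20]); the cube at (15.5, 13) is absent (z outside [4, 16]); After the difference (first − rest): none of the subtracted shapes is present at this height, so the 7.5×11 cube is unchanged — area = 82.50 mm². At z = 15.84: the cube (footprint 7.5×11) is included at this height (area 82.50 mm²); the r=3.5 cylinder at (15.5, 10) gives a regular 8-gon of circumradius 3.5 (constant along its height) (area = (8/2)·3.500²·sin(360°/8) = 34.65 mm²); the cube at (15.5, 13) (footprint 19×10.5) is included at this height (area 199.50 mm²); Subtracting the remaining from the first: starting from the 7.5×11 cube (82.50 mm²), the r=3.5 cylinder at (15.5, 10) misses the remaining region (no effect); the 19×10.5 cube at (15.5, 13) misses the remaining region (no effect) — area = 82.50 mm². Checking containment: the cross-section at z = 15.84 is a subset of the cross-section at z = 1.92.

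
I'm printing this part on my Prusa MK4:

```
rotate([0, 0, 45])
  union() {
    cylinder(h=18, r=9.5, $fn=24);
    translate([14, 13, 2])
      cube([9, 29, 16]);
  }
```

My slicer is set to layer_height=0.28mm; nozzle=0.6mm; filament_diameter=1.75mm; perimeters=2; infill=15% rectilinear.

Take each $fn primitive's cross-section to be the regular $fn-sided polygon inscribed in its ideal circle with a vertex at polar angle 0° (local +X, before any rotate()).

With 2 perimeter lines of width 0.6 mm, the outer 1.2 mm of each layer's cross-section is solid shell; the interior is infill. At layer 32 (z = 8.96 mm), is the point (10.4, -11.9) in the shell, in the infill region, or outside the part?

At z = 8.96 mm: the r=9.5 cylinder contributes a regular 24-gon of circumradius 9.5; the 9×29 cube at (14, 13) contributes its full rectangle; Taking the union: the 2 present regions are separate (no shared area or edge), so areas and boundary lengths simply add and each stays a separate island — 2 connected regions; (rotated 45° about Z; rotation is an isometry so areas/perimeters/island counts are preserved). Overall, the cross-section has 2 separate islands. Undo the 45° rotation: the query point maps to (-1.061, -15.768) in the un-rotated model frame. The nearest boundary edge runs (-0.00, -9.50)→(-2.46, -9.18); distance from the point to it = 6.35 mm. The point is not inside any of the regions above, so it lies outside the cross-section (6.35 mm from the nearest boundary).

outside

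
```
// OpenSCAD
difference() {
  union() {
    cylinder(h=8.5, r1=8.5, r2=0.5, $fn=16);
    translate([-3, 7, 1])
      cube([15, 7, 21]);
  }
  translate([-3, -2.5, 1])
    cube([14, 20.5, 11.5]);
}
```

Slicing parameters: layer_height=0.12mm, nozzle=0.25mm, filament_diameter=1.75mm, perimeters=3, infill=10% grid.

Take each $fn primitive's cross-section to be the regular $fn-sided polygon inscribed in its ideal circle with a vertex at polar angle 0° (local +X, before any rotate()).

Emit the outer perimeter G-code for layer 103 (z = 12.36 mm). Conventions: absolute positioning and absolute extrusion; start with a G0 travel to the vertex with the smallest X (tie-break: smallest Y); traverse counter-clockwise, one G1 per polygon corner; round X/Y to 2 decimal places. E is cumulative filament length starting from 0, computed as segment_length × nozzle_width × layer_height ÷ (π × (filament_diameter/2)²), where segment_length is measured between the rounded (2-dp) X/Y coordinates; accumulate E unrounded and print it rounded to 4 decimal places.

At z = 12.36 mm: the cone is absent (z outside [0, 8.5]); the cube at (-3, 7) is present — its section is the full 15×7 rectangle; Taking the union: only the 15×7 cube at (-3, 7) is present, so the union is just that shape — 1 connected region; the cube at (-3, -2.5) is present — its section is the full 14×20.5 rectangle; After the difference (first − rest): starting from that combined region, the 14×20.5 cube at (-3, -2.5) partially overlaps it — only the 98.00 mm² overlap (of its 287.00 mm²) is removed, clipping the outline — 1 connected region. The outline is a single polygon with 4 vertices. Extrusion per mm of travel: 0.25 × 0.12 / (π × 0.875²) = 0.012473. Accumulating E over each segment gives final E = 0.1996.

G0 X11.00 Y7.00 Z12.36
G1 X12.00 Y7.00 E0.0125
G1 X12.00 Y14.00 E0.0998
G1 X11.00 Y14.00 E0.1123
G1 X11.00 Y7.00 E0.1996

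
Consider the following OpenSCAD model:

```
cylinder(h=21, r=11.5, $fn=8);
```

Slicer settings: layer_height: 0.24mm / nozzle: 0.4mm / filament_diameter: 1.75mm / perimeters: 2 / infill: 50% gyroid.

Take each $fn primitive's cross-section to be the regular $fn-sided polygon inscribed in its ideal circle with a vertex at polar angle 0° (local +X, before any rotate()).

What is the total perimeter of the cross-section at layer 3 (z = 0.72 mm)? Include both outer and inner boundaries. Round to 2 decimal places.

At z = 0.72 mm: the cylinder: section is a regular 8-gon, circumradius r=11.5 (perimeter = 2·8·11.500·sin(180°/8) = 70.41 mm). Overall, the cross-section is a single solid region. Total boundary length (outer) = 70.41 mm.

70.41 mm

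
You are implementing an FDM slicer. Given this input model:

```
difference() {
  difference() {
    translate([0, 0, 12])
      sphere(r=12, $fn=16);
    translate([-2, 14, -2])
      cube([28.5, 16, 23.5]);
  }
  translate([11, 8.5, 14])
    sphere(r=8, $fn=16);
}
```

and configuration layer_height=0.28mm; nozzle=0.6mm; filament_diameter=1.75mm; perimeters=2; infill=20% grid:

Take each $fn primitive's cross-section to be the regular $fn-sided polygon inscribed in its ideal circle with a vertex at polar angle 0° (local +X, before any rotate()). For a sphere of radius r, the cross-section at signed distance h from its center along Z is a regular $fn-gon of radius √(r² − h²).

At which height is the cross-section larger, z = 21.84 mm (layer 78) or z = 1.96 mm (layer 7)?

Layer 78 (z = 21.84): the sphere: section is a regular 16-gon, circumradius = √(r²−h²) = √(12²−9.84²) = 6.868 (area = (16/2)·6.868²·sin(360°/16) = 144.42 mm²); the cube at (-2, 14) is absent (z outside [-2, 21.5]); After the difference (first − rest): none of the subtracted shapes is present at this height, so the r=12 sphere is unchanged — area = 144.42 mm²; the sphere at (11, 8.5): section is a regular 16-gon, circumradius = √(r²−h²) = √(8²−7.84²) = 1.592 (area = (16/2)·1.592²·sin(360°/16) = 7.76 mm²); Subtracting the remaining from the first: starting from that combined region (144.42 mm²), the r=8 sphere at (11, 8.5) misses the remaining region (no effect) — area = 144.42 mm². So its area = 144.42 mm². Layer 7 (z = 1.96): the sphere: section is a regular 16-gon, circumradius = √(r²−h²) = √(12²−10.04²) = 6.573 (area = (16/2)·6.573²·sin(360°/16) = 132.25 mm²); the cube at (-2, 14) (footprint 28.5×16) is included at this height (area 456.00 mm²); Taking the first minus the rest: starting from the r=12 sphere (132.25 mm²), the 28.5×16 cube at (-2, 14) misses the remaining region (no effect) — area = 132.25 mm²; the sphere at (11, 8.5) is absent (|z−center|=12.040 > r=8); Subtracting the remaining from the first: none of the subtracted shapes is present at this height, so the result so far is unchanged — area = 132.25 mm². So its area = 132.25 mm². Layer 78 is larger (144.42 vs 132.25 mm²).

layer 78 (z = 21.84 mm)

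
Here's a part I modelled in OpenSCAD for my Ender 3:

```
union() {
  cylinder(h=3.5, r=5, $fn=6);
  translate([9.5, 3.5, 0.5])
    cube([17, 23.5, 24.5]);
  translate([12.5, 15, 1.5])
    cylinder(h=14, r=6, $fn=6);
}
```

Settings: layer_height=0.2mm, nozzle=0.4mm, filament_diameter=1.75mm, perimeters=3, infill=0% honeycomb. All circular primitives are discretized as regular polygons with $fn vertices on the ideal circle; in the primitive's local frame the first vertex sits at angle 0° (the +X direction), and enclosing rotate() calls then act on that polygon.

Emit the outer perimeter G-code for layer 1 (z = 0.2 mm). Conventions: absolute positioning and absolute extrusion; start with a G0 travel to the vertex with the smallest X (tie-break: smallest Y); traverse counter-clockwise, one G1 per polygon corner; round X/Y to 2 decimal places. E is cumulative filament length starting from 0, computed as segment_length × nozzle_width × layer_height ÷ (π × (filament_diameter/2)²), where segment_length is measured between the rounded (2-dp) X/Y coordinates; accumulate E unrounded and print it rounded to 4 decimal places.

G0 X-5.00 Y0.00 Z0.20
G1 X-2.50 Y-4.33 E0.1663
G1 X2.50 Y-4.33 E0.3326
G1 X5.00 Y0.00 E0.4989
G1 X2.50 Y4.33 E0.6652
G1 X-2.50 Y4.33 E0.8315
G1 X-5.00 Y0.00 E0.9978

At z = 0.2 mm: the r=5 cylinder gives a regular 6-gon of circumradius 5 (constant along its height); the cube at (9.5, 3.5) is absent (z outside [0.5, 25]); the cylinder at (12.5, 15) does not reach this height (z outside [1.5, 15.5]); Taking the union: only the r=5 cylinder is present, so the union is just that shape — 1 connected region. The outline is a single polygon with 6 vertices. Extrusion per mm of travel: 0.4 × 0.2 / (π × 0.875²) = 0.033260. Accumulating E over each segment gives final E = 0.9978.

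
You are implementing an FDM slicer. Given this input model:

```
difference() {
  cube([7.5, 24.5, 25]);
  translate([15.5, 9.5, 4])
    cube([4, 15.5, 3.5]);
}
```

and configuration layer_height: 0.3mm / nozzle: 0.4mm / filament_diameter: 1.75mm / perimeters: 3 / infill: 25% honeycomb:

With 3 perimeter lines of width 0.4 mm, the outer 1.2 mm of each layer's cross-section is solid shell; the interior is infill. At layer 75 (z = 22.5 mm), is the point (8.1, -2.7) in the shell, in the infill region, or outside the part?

outside

At z = 22.5 mm: the cube is present — its section is the full 7.5×24.5 rectangle; the cube at (15.5, 9.5) is not intersected at this z (z outside [4, 7.5]); Taking the first minus the rest: none of the subtracted shapes is present at this height, so the 7.5×24.5 cube is unchanged — 1 connected region. Overall, the cross-section is a single solid region. The nearest boundary edge runs (0.00, 0.00)→(7.50, 0.00); distance from the point to it = 2.77 mm. The point is not inside any of the regions above, so it lies outside the cross-section (2.77 mm from the nearest boundary).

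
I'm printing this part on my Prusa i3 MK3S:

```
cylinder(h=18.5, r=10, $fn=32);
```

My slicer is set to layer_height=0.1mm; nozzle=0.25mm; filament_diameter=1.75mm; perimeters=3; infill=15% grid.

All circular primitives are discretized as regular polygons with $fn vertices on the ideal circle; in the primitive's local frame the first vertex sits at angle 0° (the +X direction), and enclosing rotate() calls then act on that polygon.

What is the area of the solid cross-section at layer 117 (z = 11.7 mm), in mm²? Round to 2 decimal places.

At z = 11.7 mm: the r=10 cylinder contributes a regular 32-gon of circumradius 10 (area = (32/2)·10.000²·sin(360°/32) = 312.14 mm²). Overall, the cross-section is a single solid region. Net area = 312.14 mm².

312.14 mm²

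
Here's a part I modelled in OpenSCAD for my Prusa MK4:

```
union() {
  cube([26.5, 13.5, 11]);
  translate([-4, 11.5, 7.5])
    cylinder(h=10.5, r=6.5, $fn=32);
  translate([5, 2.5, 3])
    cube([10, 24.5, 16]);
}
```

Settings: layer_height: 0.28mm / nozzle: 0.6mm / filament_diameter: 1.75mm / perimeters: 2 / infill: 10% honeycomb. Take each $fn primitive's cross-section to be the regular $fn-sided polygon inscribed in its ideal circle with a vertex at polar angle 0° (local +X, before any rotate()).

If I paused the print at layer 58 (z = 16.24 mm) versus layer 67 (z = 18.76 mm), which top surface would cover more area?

layer 58 (z = 16.24 mm)

Layer 58 (z = 16.24): the cube is not intersected at this z (z outside [0, 11]); the r=6.5 cylinder at (-4, 11.5) contributes a regular 32-gon of circumradius 6.5 (area = (32/2)·6.500²·sin(360°/32) = 131.88 mm²); the cube at (5, 2.5) is present — its section is the full 10×24.5 rectangle (area 245.00 mm²); Taking the union: the 2 present regions are separate (no shared area or edge), so areas and boundary lengths simply add and each stays a separate island — area = 376.88 mm². So its area = 376.88 mm². Layer 67 (z = 18.76): the cube does not reach this height (z outside [0, 11]); the cylinder at (-4, 11.5) is absent (z outside [7.5, 18]); the cube at (5, 2.5) (footprint 10×24.5) is included at this height (area 245.00 mm²); Merging all regions: only the 10×24.5 cube at (5, 2.5) is present, so the union is just that shape — area = 245.00 mm². So its area = 245.00 mm². Layer 58 is larger (376.88 vs 245.00 mm²).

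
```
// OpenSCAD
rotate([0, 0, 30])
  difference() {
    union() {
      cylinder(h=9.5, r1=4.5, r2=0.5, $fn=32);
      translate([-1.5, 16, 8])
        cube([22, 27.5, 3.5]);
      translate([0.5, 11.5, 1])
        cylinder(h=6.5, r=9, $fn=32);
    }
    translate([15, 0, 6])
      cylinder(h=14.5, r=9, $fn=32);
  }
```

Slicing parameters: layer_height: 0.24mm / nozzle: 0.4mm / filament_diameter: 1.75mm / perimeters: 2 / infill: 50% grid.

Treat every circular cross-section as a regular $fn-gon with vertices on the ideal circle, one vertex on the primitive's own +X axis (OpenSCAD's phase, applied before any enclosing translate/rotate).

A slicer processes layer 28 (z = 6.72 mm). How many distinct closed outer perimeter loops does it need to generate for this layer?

2

At z = 6.72 mm: the cone (r1=4.5→r2=0.5) has section circumradius 1.671 here — a regular 32-gon; the cube at (-1.5, 16) does not reach this height (z outside [8, 11.5]); the cylinder at (0.5, 11.5): section is a regular 32-gon, circumradius r=9; Merging all regions: the 2 present regions are separate (no shared area or edge), so areas and boundary lengths simply add and each stays a separate island — 2 connected regions; the r=9 cylinder at (15, 0) contributes a regular 32-gon of circumradius 9; After the difference (first − rest): starting from that combined region, the r=9 cylinder at (15, 0) misses the remaining region (no effect) — 2 connected regions; (whole slice rotated 30° about Z — lengths, areas and connectivity unchanged). The result has 2 disconnected regions.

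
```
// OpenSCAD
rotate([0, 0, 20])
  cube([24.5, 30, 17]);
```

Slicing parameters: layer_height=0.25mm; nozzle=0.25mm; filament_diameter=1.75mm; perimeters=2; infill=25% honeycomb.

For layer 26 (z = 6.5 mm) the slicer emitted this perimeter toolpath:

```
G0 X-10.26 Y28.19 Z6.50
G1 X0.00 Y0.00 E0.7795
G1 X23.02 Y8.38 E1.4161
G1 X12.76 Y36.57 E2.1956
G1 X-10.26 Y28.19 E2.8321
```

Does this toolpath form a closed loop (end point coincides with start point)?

Start point (G0): (-10.26, 28.19). End point (last G1): the path returns to the start — closed.

yes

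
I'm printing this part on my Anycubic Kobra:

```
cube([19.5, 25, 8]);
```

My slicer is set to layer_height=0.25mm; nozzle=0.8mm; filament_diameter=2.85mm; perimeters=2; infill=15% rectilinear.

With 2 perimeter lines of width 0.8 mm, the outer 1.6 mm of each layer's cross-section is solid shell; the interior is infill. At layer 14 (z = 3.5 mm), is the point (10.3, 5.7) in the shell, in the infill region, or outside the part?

At z = 3.5 mm: the cube is present — its section is the full 19.5×25 rectangle. Overall, the cross-section is a single solid region. The nearest boundary edge runs (0.00, 0.00)→(19.50, 0.00); distance from the point to it = 5.70 mm. The point is inside the cross-section and 5.70 mm from the nearest boundary — more than the 1.6 mm shell width (2 × 0.8), so it's in the infill interior.

infill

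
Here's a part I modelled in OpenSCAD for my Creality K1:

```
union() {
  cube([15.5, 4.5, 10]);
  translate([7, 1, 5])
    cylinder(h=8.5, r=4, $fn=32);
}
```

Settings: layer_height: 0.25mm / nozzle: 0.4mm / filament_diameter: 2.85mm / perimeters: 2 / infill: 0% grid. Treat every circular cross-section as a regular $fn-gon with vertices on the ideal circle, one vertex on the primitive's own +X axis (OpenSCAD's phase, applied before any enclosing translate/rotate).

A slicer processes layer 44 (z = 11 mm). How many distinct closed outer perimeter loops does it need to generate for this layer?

At z = 11 mm: the cube is not intersected at this z (z outside [0, 10]); the r=4 cylinder at (7, 1) gives a regular 32-gon of circumradius 4 (constant along its height); Combining (union): only the r=4 cylinder at (7, 1) is present, so the union is just that shape — 1 connected region. The result has 1 disconnected region.

1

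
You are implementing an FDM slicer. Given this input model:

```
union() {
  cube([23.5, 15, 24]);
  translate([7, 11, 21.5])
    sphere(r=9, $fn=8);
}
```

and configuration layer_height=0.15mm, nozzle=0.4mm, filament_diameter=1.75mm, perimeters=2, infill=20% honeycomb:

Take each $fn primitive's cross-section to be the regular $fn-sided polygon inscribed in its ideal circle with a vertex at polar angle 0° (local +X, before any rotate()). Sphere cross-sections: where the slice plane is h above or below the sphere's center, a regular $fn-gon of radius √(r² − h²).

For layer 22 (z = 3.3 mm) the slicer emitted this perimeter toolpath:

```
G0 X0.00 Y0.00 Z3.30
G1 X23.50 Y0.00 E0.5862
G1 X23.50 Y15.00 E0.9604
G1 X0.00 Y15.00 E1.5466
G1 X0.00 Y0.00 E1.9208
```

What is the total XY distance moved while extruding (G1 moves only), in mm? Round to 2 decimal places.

77.00 mm

Sum the Euclidean lengths of each G1 segment: total = 77.00 mm.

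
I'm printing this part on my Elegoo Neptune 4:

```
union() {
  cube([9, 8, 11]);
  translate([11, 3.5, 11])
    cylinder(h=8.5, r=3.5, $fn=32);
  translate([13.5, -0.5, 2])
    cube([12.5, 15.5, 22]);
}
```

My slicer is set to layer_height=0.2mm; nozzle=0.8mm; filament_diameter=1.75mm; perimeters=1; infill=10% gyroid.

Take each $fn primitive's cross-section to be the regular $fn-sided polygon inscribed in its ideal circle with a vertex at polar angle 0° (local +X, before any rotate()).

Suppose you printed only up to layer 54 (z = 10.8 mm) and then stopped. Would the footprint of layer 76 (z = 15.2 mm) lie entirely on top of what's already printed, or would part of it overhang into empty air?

Compare the two slices. At z = 10.8: the cube (footprint 9×8) is included at this height (area 72.00 mm²); the cylinder at (11, 3.5) does not reach this height (z outside [11, 19.5]); the cube at (13.5, -0.5) is present — its section is the full 12.5×15.5 rectangle (area 193.75 mm²); Combining (union): the 2 present regions are separate (no shared area or edge), so areas and boundary lengths simply add and each stays a separate island — area = 265.75 mm². At z = 15.2: the cube is not intersected at this z (z outside [0, 11]); the r=3.5 cylinder at (11, 3.5) gives a regular 32-gon of circumradius 3.5 (constant along its height) (area = (32/2)·3.500²·sin(360°/32) = 38.24 mm²); the cube at (13.5, -0.5) (footprint 12.5×15.5) is included at this height (area 193.75 mm²); Taking the union: the regions partially overlap — summed areas 231.99 mm² minus the doubly-counted overlap 3.31 mm² gives 228.68 mm² — area = 228.68 mm². Checking containment: at z = 15.2 the cross-section extends beyond the z = 10.8 cross-section by about 28.96 mm².

part overhangs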